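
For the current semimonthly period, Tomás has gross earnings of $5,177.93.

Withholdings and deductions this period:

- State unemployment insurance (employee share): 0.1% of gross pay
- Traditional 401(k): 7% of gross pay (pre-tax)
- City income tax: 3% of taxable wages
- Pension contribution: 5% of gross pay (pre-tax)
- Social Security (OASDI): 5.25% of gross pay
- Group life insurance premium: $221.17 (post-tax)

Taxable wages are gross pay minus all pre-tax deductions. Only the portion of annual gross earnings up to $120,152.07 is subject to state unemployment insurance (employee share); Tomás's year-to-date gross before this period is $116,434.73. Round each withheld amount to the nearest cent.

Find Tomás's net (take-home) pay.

$3,923.14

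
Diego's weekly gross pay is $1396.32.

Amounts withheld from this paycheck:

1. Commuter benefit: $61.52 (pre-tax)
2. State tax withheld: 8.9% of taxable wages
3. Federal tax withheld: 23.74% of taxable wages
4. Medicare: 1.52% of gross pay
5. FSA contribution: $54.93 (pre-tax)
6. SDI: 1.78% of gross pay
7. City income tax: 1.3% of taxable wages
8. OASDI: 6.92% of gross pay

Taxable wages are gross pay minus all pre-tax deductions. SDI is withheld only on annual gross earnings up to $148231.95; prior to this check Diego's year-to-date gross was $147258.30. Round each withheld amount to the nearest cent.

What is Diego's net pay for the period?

Commuter benefit: $61.52
FSA contribution: $54.93
Pre-tax total = $61.52 + $54.93 = $116.45
Taxable wages = $1396.32 − $116.45 = $1279.87
City income tax: $1279.87 × 0.013 = $16.64
Federal tax withheld: $1279.87 × 0.2374 = $303.84
State tax withheld: $1279.87 × 0.089 = $113.91
Medicare: $1396.32 × 0.0152 = $21.22
SDI: only $148231.95 − $147258.30 = $973.65 of this check is subject → $973.65 × 0.0178 = $17.33
OASDI: $1396.32 × 0.0692 = $96.63
Total deductions = $61.52 + $54.93 + $16.64 + $303.84 + $113.91 + $21.22 + $17.33 + $96.63 = $686.02
Net pay = $1396.32 − $686.02 = $710.30

$710.30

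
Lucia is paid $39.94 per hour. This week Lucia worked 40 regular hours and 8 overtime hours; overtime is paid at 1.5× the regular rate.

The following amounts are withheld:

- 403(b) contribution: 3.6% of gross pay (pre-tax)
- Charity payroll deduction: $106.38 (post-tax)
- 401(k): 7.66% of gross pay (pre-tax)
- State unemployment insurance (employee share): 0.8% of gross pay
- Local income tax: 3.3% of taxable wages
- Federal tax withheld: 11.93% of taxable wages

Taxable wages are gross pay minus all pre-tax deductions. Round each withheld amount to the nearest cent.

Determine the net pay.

$1,439.33

Regular pay: 40 × $39.94 = $1,597.60
Overtime pay: 8 × $39.94 × 1.5 = $479.28
Gross pay = $1,597.60 + $479.28 = $2,076.88
403(b) contribution: $2,076.88 × 0.036 = $74.77
401(k): $2,076.88 × 0.0766 = $159.09
Pre-tax total = $74.77 + $159.09 = $233.86
Taxable wages = $2,076.88 − $233.86 = $1,843.02
Federal tax withheld: $1,843.02 × 0.1193 = $219.87
Local income tax: $1,843.02 × 0.033 = $60.82
State unemployment insurance (employee share): $2,076.88 × 0.008 = $16.62
Charity payroll deduction: $106.38
Total deductions = $74.77 + $159.09 + $219.87 + $60.82 + $16.62 + $106.38 = $637.55
Net pay = $2,076.88 − $637.55 = $1,439.33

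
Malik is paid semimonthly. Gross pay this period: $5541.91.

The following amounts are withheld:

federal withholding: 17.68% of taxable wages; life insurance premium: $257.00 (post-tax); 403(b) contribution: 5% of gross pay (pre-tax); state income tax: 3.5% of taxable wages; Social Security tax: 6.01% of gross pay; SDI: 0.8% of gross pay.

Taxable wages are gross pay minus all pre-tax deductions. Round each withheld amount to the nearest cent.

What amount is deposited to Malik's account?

$3515.31

403(b) contribution: $5541.91 × 0.05 = $277.10
Taxable wages = $5541.91 − $277.10 = $5264.81
State income tax: $5264.81 × 0.035 = $184.27
Federal withholding: $5264.81 × 0.1768 = $930.82
Social Security tax: $5541.91 × 0.0601 = $333.07
SDI: $5541.91 × 0.008 = $44.34
Life insurance premium: $257.00
Total deductions = $277.10 + $184.27 + $930.82 + $333.07 + $44.34 + $257.00 = $2026.60
Net pay = $5541.91 − $2026.60 = $3515.31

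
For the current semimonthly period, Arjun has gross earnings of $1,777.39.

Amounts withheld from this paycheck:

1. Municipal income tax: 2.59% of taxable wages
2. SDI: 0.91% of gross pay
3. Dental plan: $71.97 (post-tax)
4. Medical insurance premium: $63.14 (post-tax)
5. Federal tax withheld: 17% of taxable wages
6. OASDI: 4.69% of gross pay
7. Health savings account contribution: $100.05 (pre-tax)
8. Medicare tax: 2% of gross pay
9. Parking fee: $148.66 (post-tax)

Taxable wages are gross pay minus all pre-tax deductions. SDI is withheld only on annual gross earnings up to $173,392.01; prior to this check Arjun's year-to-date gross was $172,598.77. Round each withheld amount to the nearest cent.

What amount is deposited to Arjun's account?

Health savings account contribution: $100.05
Taxable wages = $1,777.39 − $100.05 = $1,677.34
Federal tax withheld: $1,677.34 × 0.17 = $285.15
Municipal income tax: $1,677.34 × 0.0259 = $43.44
Medicare tax: $1,777.39 × 0.02 = $35.55
OASDI: $1,777.39 × 0.0469 = $83.36
SDI: only $173,392.01 − $172,598.77 = $793.24 of this check is subject → $793.24 × 0.0091 = $7.22
Dental plan: $71.97
Parking fee: $148.66
Medical insurance premium: $63.14
Total deductions = $100.05 + $285.15 + $43.44 + $35.55 + $83.36 + $7.22 + $71.97 + $148.66 + $63.14 = $838.54
Net pay = $1,777.39 − $838.54 = $938.85

$938.85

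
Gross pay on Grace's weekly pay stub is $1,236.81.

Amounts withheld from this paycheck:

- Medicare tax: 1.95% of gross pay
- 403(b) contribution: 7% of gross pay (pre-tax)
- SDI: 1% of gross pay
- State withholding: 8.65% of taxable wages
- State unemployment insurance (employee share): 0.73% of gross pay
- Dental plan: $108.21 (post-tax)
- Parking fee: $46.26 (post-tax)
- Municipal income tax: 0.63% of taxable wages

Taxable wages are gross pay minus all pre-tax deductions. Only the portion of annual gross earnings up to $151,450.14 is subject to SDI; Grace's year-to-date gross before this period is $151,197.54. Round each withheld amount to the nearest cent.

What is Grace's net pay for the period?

$853.34

403(b) contribution: $1,236.81 × 0.07 = $86.58
Taxable wages = $1,236.81 − $86.58 = $1,150.23
State withholding: $1,150.23 × 0.0865 = $99.49
Municipal income tax: $1,150.23 × 0.0063 = $7.25
State unemployment insurance (employee share): $1,236.81 × 0.0073 = $9.03
Medicare tax: $1,236.81 × 0.0195 = $24.12
SDI: only $151,450.14 − $151,197.54 = $252.60 of this check is subject → $252.60 × 0.01 = $2.53
Parking fee: $46.26
Dental plan: $108.21
Total deductions = $86.58 + $99.49 + $7.25 + $9.03 + $24.12 + $2.53 + $46.26 + $108.21 = $383.47
Net pay = $1,236.81 − $383.47 = $853.34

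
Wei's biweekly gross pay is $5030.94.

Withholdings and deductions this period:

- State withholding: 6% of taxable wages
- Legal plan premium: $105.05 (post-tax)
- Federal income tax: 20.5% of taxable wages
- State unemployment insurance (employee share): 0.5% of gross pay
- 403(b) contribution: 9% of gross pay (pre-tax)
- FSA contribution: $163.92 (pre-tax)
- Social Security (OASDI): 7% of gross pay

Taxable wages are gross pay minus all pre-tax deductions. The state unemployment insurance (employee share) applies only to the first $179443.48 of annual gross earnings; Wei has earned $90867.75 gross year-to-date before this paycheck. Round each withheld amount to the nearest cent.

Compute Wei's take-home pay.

$2762.10

403(b) contribution: $5030.94 × 0.09 = $452.78
FSA contribution: $163.92
Pre-tax total = $452.78 + $163.92 = $616.70
Taxable wages = $5030.94 − $616.70 = $4414.24
Federal income tax: $4414.24 × 0.205 = $904.92
State withholding: $4414.24 × 0.06 = $264.85
Social Security (OASDI): $5030.94 × 0.07 = $352.17
State unemployment insurance (employee share): cap not yet reached, full $5030.94 is subject → $5030.94 × 0.005 = $25.15
Legal plan premium: $105.05
Total deductions = $452.78 + $163.92 + $904.92 + $264.85 + $352.17 + $25.15 + $105.05 = $2268.84
Net pay = $5030.94 − $2268.84 = $2762.10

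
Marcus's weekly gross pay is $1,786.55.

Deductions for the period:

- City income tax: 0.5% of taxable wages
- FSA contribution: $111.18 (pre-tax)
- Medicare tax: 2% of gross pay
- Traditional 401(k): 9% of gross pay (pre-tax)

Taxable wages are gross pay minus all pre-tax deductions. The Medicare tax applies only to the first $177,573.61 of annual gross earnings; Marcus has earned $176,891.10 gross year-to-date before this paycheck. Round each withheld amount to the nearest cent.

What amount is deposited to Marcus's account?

$1,493.36

Traditional 401(k): $1,786.55 × 0.09 = $160.79
FSA contribution: $111.18
Pre-tax total = $160.79 + $111.18 = $271.97
Taxable wages = $1,786.55 − $271.97 = $1,514.58
City income tax: $1,514.58 × 0.005 = $7.57
Medicare tax: only $177,573.61 − $176,891.10 = $682.51 of this check is subject → $682.51 × 0.02 = $13.65
Total deductions = $160.79 + $111.18 + $7.57 + $13.65 = $293.19
Net pay = $1,786.55 − $293.19 = $1,493.36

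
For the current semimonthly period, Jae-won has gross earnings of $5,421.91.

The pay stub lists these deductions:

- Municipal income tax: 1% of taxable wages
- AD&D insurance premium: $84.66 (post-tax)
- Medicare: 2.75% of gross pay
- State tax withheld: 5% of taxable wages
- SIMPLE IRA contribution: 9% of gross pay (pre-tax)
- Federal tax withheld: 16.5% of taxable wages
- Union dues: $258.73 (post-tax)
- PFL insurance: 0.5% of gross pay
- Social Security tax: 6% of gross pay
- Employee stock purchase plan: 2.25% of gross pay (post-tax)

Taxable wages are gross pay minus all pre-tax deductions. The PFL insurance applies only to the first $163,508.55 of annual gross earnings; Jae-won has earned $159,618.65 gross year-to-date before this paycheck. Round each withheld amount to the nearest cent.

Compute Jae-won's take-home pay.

SIMPLE IRA contribution: $5,421.91 × 0.09 = $487.97
Taxable wages = $5,421.91 − $487.97 = $4,933.94
State tax withheld: $4,933.94 × 0.05 = $246.70
Municipal income tax: $4,933.94 × 0.01 = $49.34
Federal tax withheld: $4,933.94 × 0.165 = $814.10
Medicare: $5,421.91 × 0.0275 = $149.10
Social Security tax: $5,421.91 × 0.06 = $325.31
PFL insurance: only $163,508.55 − $159,618.65 = $3,889.90 of this check is subject → $3,889.90 × 0.005 = $19.45
Employee stock purchase plan: $5,421.91 × 0.0225 = $121.99
Union dues: $258.73
AD&D insurance premium: $84.66
Total deductions = $487.97 + $246.70 + $49.34 + $814.10 + $149.10 + $325.31 + $19.45 + $121.99 + $258.73 + $84.66 = $2,557.35
Net pay = $5,421.91 − $2,557.35 = $2,864.56

$2,864.56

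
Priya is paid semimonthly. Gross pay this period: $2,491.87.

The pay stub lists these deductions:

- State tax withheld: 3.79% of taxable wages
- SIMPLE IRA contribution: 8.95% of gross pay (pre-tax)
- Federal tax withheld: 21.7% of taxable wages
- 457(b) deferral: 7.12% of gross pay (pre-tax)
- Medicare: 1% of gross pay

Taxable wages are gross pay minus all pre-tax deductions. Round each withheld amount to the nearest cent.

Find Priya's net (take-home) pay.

$1,533.40

SIMPLE IRA contribution: $2,491.87 × 0.0895 = $223.02
457(b) deferral: $2,491.87 × 0.0712 = $177.42
Pre-tax total = $223.02 + $177.42 = $400.44
Taxable wages = $2,491.87 − $400.44 = $2,091.43
Federal tax withheld: $2,091.43 × 0.217 = $453.84
State tax withheld: $2,091.43 × 0.0379 = $79.27
Medicare: $2,491.87 × 0.01 = $24.92
Total deductions = $223.02 + $177.42 + $453.84 + $79.27 + $24.92 = $958.47
Net pay = $2,491.87 − $958.47 = $1,533.40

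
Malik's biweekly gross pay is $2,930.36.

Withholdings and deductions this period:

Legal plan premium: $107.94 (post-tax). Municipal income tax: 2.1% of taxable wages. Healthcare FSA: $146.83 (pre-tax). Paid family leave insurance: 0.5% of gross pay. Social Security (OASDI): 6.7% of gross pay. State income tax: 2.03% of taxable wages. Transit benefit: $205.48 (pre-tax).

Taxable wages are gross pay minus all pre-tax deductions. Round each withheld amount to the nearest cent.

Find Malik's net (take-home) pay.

Healthcare FSA: $146.83
Transit benefit: $205.48
Pre-tax total = $146.83 + $205.48 = $352.31
Taxable wages = $2,930.36 − $352.31 = $2,578.05
State income tax: $2,578.05 × 0.0203 = $52.33
Municipal income tax: $2,578.05 × 0.021 = $54.14
Paid family leave insurance: $2,930.36 × 0.005 = $14.65
Social Security (OASDI): $2,930.36 × 0.067 = $196.33
Legal plan premium: $107.94
Total deductions = $146.83 + $205.48 + $52.33 + $54.14 + $14.65 + $196.33 + $107.94 = $777.70
Net pay = $2,930.36 − $777.70 = $2,152.66

$2,152.66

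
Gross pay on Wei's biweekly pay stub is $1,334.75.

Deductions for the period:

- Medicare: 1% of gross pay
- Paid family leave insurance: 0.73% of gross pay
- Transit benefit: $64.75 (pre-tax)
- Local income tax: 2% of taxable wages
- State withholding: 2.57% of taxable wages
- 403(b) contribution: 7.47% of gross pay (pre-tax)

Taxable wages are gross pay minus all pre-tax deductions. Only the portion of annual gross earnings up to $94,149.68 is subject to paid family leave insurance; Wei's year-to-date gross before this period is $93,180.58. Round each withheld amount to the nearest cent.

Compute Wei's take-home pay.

Transit benefit: $64.75
403(b) contribution: $1,334.75 × 0.0747 = $99.71
Pre-tax total = $64.75 + $99.71 = $164.46
Taxable wages = $1,334.75 − $164.46 = $1,170.29
State withholding: $1,170.29 × 0.0257 = $30.08
Local income tax: $1,170.29 × 0.02 = $23.41
Paid family leave insurance: only $94,149.68 − $93,180.58 = $969.10 of this check is subject → $969.10 × 0.0073 = $7.07
Medicare: $1,334.75 × 0.01 = $13.35
Total deductions = $64.75 + $99.71 + $30.08 + $23.41 + $7.07 + $13.35 = $238.37
Net pay = $1,334.75 − $238.37 = $1,096.38

$1,096.38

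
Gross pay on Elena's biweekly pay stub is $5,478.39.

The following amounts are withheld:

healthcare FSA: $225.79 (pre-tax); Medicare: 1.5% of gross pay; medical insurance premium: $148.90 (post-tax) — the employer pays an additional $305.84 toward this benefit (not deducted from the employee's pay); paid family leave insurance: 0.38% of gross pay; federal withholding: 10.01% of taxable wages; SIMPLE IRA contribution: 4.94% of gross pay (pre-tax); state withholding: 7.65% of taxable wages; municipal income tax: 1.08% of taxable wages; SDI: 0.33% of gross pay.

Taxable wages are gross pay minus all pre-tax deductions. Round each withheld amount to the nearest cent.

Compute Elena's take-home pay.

$3,778.36

Healthcare FSA: $225.79
SIMPLE IRA contribution: $5,478.39 × 0.0494 = $270.63
Pre-tax total = $225.79 + $270.63 = $496.42
Taxable wages = $5,478.39 − $496.42 = $4,981.97
State withholding: $4,981.97 × 0.0765 = $381.12
Federal withholding: $4,981.97 × 0.1001 = $498.70
Municipal income tax: $4,981.97 × 0.0108 = $53.81
Medicare: $5,478.39 × 0.015 = $82.18
SDI: $5,478.39 × 0.0033 = $18.08
Paid family leave insurance: $5,478.39 × 0.0038 = $20.82
Medical insurance premium: $148.90
(Employer's $305.84 toward medical insurance premium is not withheld from the employee.)
Total deductions = $225.79 + $270.63 + $381.12 + $498.70 + $53.81 + $82.18 + $18.08 + $20.82 + $148.90 = $1,700.03
Net pay = $5,478.39 − $1,700.03 = $3,778.36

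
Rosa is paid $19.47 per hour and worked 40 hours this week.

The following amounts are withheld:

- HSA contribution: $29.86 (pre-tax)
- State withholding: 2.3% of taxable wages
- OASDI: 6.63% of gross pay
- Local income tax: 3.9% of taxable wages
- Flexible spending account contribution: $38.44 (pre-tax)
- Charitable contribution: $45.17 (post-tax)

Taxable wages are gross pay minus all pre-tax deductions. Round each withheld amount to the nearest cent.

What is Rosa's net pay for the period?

$569.65

Gross pay: 40 × $19.47 = $778.80
Flexible spending account contribution: $38.44
HSA contribution: $29.86
Pre-tax total = $38.44 + $29.86 = $68.30
Taxable wages = $778.80 − $68.30 = $710.50
Local income tax: $710.50 × 0.039 = $27.71
State withholding: $710.50 × 0.023 = $16.34
OASDI: $778.80 × 0.0663 = $51.63
Charitable contribution: $45.17
Total deductions = $38.44 + $29.86 + $27.71 + $16.34 + $51.63 + $45.17 = $209.15
Net pay = $778.80 − $209.15 = $569.65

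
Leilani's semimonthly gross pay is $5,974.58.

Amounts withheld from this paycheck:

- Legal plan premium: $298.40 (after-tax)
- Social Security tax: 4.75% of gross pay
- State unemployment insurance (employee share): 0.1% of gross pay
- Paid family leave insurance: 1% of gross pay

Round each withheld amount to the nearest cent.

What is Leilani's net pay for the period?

$5,326.67

State unemployment insurance (employee share): $5,974.58 × 0.001 = $5.97
Paid family leave insurance: $5,974.58 × 0.01 = $59.75
Social Security tax: $5,974.58 × 0.0475 = $283.79
Legal plan premium: $298.40
Total deductions = $5.97 + $59.75 + $283.79 + $298.40 = $647.91
Net pay = $5,974.58 − $647.91 = $5,326.67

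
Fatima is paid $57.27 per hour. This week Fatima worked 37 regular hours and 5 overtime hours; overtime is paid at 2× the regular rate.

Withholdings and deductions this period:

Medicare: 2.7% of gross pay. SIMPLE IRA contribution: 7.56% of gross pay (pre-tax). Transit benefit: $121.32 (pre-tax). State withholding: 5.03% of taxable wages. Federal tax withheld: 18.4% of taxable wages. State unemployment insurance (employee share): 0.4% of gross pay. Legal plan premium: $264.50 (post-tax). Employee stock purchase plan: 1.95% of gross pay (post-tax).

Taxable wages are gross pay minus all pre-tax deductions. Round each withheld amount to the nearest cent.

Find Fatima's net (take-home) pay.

$1411.88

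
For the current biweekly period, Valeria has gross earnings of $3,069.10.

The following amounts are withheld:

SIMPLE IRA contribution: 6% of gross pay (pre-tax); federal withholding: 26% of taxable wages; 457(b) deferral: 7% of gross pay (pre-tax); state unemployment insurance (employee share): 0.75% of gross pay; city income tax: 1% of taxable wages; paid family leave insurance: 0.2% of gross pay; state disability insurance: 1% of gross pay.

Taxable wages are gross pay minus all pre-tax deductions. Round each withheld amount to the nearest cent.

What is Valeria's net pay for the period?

SIMPLE IRA contribution: $3,069.10 × 0.06 = $184.15
457(b) deferral: $3,069.10 × 0.07 = $214.84
Pre-tax total = $184.15 + $214.84 = $398.99
Taxable wages = $3,069.10 − $398.99 = $2,670.11
City income tax: $2,670.11 × 0.01 = $26.70
Federal withholding: $2,670.11 × 0.26 = $694.23
Paid family leave insurance: $3,069.10 × 0.002 = $6.14
State disability insurance: $3,069.10 × 0.01 = $30.69
State unemployment insurance (employee share): $3,069.10 × 0.0075 = $23.02
Total deductions = $184.15 + $214.84 + $26.70 + $694.23 + $6.14 + $30.69 + $23.02 = $1,179.77
Net pay = $3,069.10 − $1,179.77 = $1,889.33

$1,889.33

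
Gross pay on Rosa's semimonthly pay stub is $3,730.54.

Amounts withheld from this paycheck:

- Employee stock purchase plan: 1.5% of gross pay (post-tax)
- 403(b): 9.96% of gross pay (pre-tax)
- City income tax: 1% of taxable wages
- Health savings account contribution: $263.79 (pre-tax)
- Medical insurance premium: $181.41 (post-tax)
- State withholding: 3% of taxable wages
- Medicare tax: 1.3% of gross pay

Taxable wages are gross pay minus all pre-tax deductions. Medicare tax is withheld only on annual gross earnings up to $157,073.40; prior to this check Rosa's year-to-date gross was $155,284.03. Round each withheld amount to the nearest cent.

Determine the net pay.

$2,710.75

Health savings account contribution: $263.79
403(b): $3,730.54 × 0.0996 = $371.56
Pre-tax total = $263.79 + $371.56 = $635.35
Taxable wages = $3,730.54 − $635.35 = $3,095.19
City income tax: $3,095.19 × 0.01 = $30.95
State withholding: $3,095.19 × 0.03 = $92.86
Medicare tax: only $157,073.40 − $155,284.03 = $1,789.37 of this check is subject → $1,789.37 × 0.013 = $23.26
Employee stock purchase plan: $3,730.54 × 0.015 = $55.96
Medical insurance premium: $181.41
Total deductions = $263.79 + $371.56 + $30.95 + $92.86 + $23.26 + $55.96 + $181.41 = $1,019.79
Net pay = $3,730.54 − $1,019.79 = $2,710.75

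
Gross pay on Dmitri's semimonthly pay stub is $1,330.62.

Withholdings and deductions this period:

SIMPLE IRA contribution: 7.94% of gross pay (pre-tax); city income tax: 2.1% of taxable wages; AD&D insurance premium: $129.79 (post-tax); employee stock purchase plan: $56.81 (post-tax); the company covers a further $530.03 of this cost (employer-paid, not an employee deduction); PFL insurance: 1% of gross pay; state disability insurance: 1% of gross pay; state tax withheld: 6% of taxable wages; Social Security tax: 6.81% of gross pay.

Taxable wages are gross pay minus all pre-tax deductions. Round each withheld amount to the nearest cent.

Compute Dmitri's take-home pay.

SIMPLE IRA contribution: $1,330.62 × 0.0794 = $105.65
Taxable wages = $1,330.62 − $105.65 = $1,224.97
City income tax: $1,224.97 × 0.021 = $25.72
State tax withheld: $1,224.97 × 0.06 = $73.50
Social Security tax: $1,330.62 × 0.0681 = $90.62
PFL insurance: $1,330.62 × 0.01 = $13.31
State disability insurance: $1,330.62 × 0.01 = $13.31
AD&D insurance premium: $129.79
Employee stock purchase plan: $56.81
(Employer's $530.03 toward employee stock purchase plan is not withheld from the employee.)
Total deductions = $105.65 + $25.72 + $73.50 + $90.62 + $13.31 + $13.31 + $129.79 + $56.81 = $508.71
Net pay = $1,330.62 − $508.71 = $821.91

$821.91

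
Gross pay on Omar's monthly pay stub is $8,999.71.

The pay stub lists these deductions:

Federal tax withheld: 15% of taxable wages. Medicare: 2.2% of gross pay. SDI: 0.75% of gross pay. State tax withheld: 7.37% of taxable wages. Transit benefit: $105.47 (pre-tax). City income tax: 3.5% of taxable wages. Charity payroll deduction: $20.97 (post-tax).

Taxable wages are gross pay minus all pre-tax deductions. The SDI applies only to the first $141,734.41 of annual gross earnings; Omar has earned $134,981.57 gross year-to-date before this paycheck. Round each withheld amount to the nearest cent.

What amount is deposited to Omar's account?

Transit benefit: $105.47
Taxable wages = $8,999.71 − $105.47 = $8,894.24
Federal tax withheld: $8,894.24 × 0.15 = $1,334.14
State tax withheld: $8,894.24 × 0.0737 = $655.51
City income tax: $8,894.24 × 0.035 = $311.30
Medicare: $8,999.71 × 0.022 = $197.99
SDI: only $141,734.41 − $134,981.57 = $6,752.84 of this check is subject → $6,752.84 × 0.0075 = $50.65
Charity payroll deduction: $20.97
Total deductions = $105.47 + $1,334.14 + $655.51 + $311.30 + $197.99 + $50.65 + $20.97 = $2,676.03
Net pay = $8,999.71 − $2,676.03 = $6,323.68

$6,323.68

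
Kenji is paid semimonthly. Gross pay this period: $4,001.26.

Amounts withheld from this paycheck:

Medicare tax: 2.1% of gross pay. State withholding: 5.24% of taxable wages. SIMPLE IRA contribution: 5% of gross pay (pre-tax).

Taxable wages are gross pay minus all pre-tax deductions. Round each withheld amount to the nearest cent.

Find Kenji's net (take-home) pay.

$3,517.99

SIMPLE IRA contribution: $4,001.26 × 0.05 = $200.06
Taxable wages = $4,001.26 − $200.06 = $3,801.20
State withholding: $3,801.20 × 0.0524 = $199.18
Medicare tax: $4,001.26 × 0.021 = $84.03
Total deductions = $200.06 + $199.18 + $84.03 = $483.27
Net pay = $4,001.26 − $483.27 = $3,517.99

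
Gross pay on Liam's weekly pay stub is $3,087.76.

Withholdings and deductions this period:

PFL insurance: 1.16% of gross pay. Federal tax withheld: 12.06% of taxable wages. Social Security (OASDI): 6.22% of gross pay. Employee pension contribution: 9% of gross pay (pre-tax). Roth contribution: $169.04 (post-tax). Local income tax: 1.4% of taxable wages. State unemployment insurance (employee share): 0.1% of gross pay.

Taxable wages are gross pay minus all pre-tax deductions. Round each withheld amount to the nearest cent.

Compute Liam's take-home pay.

$2,031.64

Employee pension contribution: $3,087.76 × 0.09 = $277.90
Taxable wages = $3,087.76 − $277.90 = $2,809.86
Federal tax withheld: $2,809.86 × 0.1206 = $338.87
Local income tax: $2,809.86 × 0.014 = $39.34
State unemployment insurance (employee share): $3,087.76 × 0.001 = $3.09
PFL insurance: $3,087.76 × 0.0116 = $35.82
Social Security (OASDI): $3,087.76 × 0.0622 = $192.06
Roth contribution: $169.04
Total deductions = $277.90 + $338.87 + $39.34 + $3.09 + $35.82 + $192.06 + $169.04 = $1,056.12
Net pay = $3,087.76 − $1,056.12 = $2,031.64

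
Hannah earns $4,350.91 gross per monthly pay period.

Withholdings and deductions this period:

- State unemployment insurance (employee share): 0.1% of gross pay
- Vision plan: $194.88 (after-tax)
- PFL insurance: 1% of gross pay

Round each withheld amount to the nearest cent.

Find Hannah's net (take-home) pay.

PFL insurance: $4,350.91 × 0.01 = $43.51
State unemployment insurance (employee share): $4,350.91 × 0.001 = $4.35
Vision plan: $194.88
Total deductions = $43.51 + $4.35 + $194.88 = $242.74
Net pay = $4,350.91 − $242.74 = $4,108.17

$4,108.17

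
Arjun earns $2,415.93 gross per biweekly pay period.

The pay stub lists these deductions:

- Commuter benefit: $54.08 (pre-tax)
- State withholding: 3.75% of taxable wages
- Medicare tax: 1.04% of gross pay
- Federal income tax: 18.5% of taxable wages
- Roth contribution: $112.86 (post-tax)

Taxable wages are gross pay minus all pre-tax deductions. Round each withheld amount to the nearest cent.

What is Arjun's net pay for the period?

Commuter benefit: $54.08
Taxable wages = $2,415.93 − $54.08 = $2,361.85
State withholding: $2,361.85 × 0.0375 = $88.57
Federal income tax: $2,361.85 × 0.185 = $436.94
Medicare tax: $2,415.93 × 0.0104 = $25.13
Roth contribution: $112.86
Total deductions = $54.08 + $88.57 + $436.94 + $25.13 + $112.86 = $717.58
Net pay = $2,415.93 − $717.58 = $1,698.35

$1,698.35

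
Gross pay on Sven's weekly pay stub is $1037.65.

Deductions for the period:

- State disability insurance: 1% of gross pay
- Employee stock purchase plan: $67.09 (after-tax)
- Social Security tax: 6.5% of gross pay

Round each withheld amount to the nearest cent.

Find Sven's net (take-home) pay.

$892.73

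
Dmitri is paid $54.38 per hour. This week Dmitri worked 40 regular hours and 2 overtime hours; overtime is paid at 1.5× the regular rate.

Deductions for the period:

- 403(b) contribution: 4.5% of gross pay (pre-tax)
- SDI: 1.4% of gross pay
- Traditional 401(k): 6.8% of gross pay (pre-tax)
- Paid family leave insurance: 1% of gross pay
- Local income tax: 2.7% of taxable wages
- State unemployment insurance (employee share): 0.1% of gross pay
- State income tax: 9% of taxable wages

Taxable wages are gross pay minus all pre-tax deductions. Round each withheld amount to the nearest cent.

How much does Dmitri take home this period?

$1772.97

Regular pay: 40 × $54.38 = $2175.20
Overtime pay: 2 × $54.38 × 1.5 = $163.14
Gross pay = $2175.20 + $163.14 = $2338.34
Traditional 401(k): $2338.34 × 0.068 = $159.01
403(b) contribution: $2338.34 × 0.045 = $105.23
Pre-tax total = $159.01 + $105.23 = $264.24
Taxable wages = $2338.34 − $264.24 = $2074.10
State income tax: $2074.10 × 0.09 = $186.67
Local income tax: $2074.10 × 0.027 = $56.00
Paid family leave insurance: $2338.34 × 0.01 = $23.38
State unemployment insurance (employee share): $2338.34 × 0.001 = $2.34
SDI: $2338.34 × 0.014 = $32.74
Total deductions = $159.01 + $105.23 + $186.67 + $56.00 + $23.38 + $2.34 + $32.74 = $565.37
Net pay = $2338.34 − $565.37 = $1772.97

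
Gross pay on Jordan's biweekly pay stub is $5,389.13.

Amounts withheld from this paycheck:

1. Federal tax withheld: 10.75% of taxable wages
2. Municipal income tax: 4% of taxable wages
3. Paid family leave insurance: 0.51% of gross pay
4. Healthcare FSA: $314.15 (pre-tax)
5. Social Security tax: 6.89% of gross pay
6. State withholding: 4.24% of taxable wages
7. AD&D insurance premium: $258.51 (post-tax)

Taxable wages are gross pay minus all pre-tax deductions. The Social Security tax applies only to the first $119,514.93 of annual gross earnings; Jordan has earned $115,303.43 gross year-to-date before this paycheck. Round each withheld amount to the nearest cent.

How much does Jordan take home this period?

$3,535.08

Healthcare FSA: $314.15
Taxable wages = $5,389.13 − $314.15 = $5,074.98
Municipal income tax: $5,074.98 × 0.04 = $203.00
State withholding: $5,074.98 × 0.0424 = $215.18
Federal tax withheld: $5,074.98 × 0.1075 = $545.56
Paid family leave insurance: $5,389.13 × 0.0051 = $27.48
Social Security tax: only $119,514.93 − $115,303.43 = $4,211.50 of this check is subject → $4,211.50 × 0.0689 = $290.17
AD&D insurance premium: $258.51
Total deductions = $314.15 + $203.00 + $215.18 + $545.56 + $27.48 + $290.17 + $258.51 = $1,854.05
Net pay = $5,389.13 − $1,854.05 = $3,535.08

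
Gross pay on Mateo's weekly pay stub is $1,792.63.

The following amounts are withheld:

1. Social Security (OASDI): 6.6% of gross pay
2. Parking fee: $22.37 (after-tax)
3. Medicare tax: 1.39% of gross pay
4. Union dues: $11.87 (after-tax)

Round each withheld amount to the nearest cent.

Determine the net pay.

$1,615.16

Medicare tax: $1,792.63 × 0.0139 = $24.92
Social Security (OASDI): $1,792.63 × 0.066 = $118.31
Union dues: $11.87
Parking fee: $22.37
Total deductions = $24.92 + $118.31 + $11.87 + $22.37 = $177.47
Net pay = $1,792.63 − $177.47 = $1,615.16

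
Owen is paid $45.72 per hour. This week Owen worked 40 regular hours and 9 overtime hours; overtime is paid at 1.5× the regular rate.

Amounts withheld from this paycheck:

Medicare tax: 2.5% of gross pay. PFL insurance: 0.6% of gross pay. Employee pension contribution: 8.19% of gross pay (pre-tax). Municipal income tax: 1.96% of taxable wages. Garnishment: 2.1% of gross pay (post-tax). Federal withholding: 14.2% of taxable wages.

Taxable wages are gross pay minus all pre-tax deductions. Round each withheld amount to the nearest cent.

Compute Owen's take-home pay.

Regular pay: 40 × $45.72 = $1,828.80
Overtime pay: 9 × $45.72 × 1.5 = $617.22
Gross pay = $1,828.80 + $617.22 = $2,446.02
Employee pension contribution: $2,446.02 × 0.0819 = $200.33
Taxable wages = $2,446.02 − $200.33 = $2,245.69
Federal withholding: $2,245.69 × 0.142 = $318.89
Municipal income tax: $2,245.69 × 0.0196 = $44.02
Medicare tax: $2,446.02 × 0.025 = $61.15
PFL insurance: $2,446.02 × 0.006 = $14.68
Garnishment: $2,446.02 × 0.021 = $51.37
Total deductions = $200.33 + $318.89 + $44.02 + $61.15 + $14.68 + $51.37 = $690.44
Net pay = $2,446.02 − $690.44 = $1,755.58

$1,755.58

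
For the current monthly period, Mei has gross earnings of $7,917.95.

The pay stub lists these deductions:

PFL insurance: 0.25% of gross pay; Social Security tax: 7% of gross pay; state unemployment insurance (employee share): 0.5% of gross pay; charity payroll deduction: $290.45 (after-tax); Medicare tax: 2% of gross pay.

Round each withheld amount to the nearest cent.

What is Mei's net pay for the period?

PFL insurance: $7,917.95 × 0.0025 = $19.79
State unemployment insurance (employee share): $7,917.95 × 0.005 = $39.59
Medicare tax: $7,917.95 × 0.02 = $158.36
Social Security tax: $7,917.95 × 0.07 = $554.26
Charity payroll deduction: $290.45
Total deductions = $19.79 + $39.59 + $158.36 + $554.26 + $290.45 = $1,062.45
Net pay = $7,917.95 − $1,062.45 = $6,855.50

$6,855.50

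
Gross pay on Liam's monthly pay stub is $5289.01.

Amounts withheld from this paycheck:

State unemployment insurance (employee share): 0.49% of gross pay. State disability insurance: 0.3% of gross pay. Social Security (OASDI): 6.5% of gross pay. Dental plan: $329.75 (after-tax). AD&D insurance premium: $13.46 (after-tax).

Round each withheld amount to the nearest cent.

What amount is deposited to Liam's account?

State disability insurance: $5289.01 × 0.003 = $15.87
Social Security (OASDI): $5289.01 × 0.065 = $343.79
State unemployment insurance (employee share): $5289.01 × 0.0049 = $25.92
Dental plan: $329.75
AD&D insurance premium: $13.46
Total deductions = $15.87 + $343.79 + $25.92 + $329.75 + $13.46 = $728.79
Net pay = $5289.01 − $728.79 = $4560.22

$4560.22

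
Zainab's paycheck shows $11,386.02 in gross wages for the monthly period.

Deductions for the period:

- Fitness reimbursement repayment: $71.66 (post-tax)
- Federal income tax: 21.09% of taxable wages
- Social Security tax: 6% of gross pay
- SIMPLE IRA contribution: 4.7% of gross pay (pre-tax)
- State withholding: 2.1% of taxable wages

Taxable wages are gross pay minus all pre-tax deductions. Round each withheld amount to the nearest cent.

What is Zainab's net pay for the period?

SIMPLE IRA contribution: $11,386.02 × 0.047 = $535.14
Taxable wages = $11,386.02 − $535.14 = $10,850.88
Federal income tax: $10,850.88 × 0.2109 = $2,288.45
State withholding: $10,850.88 × 0.021 = $227.87
Social Security tax: $11,386.02 × 0.06 = $683.16
Fitness reimbursement repayment: $71.66
Total deductions = $535.14 + $2,288.45 + $227.87 + $683.16 + $71.66 = $3,806.28
Net pay = $11,386.02 − $3,806.28 = $7,579.74

$7,579.74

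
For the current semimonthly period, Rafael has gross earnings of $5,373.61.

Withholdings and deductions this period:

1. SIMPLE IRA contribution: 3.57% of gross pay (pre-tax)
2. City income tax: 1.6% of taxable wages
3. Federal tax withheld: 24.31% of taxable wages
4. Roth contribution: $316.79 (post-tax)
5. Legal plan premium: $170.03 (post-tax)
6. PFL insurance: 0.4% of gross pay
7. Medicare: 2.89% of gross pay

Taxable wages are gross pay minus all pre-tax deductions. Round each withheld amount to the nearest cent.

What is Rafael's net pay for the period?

SIMPLE IRA contribution: $5,373.61 × 0.0357 = $191.84
Taxable wages = $5,373.61 − $191.84 = $5,181.77
City income tax: $5,181.77 × 0.016 = $82.91
Federal tax withheld: $5,181.77 × 0.2431 = $1,259.69
PFL insurance: $5,373.61 × 0.004 = $21.49
Medicare: $5,373.61 × 0.0289 = $155.30
Legal plan premium: $170.03
Roth contribution: $316.79
Total deductions = $191.84 + $82.91 + $1,259.69 + $21.49 + $155.30 + $170.03 + $316.79 = $2,198.05
Net pay = $5,373.61 − $2,198.05 = $3,175.56

$3,175.56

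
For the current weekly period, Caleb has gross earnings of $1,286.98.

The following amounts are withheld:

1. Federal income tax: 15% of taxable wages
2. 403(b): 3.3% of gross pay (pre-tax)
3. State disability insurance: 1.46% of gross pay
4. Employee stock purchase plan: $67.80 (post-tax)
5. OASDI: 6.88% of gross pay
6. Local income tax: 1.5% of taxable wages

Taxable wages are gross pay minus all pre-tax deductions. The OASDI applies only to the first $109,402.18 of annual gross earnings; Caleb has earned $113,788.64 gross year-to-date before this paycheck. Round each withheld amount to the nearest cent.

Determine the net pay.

403(b): $1,286.98 × 0.033 = $42.47
Taxable wages = $1,286.98 − $42.47 = $1,244.51
Local income tax: $1,244.51 × 0.015 = $18.67
Federal income tax: $1,244.51 × 0.15 = $186.68
OASDI: annual cap $109,402.18 already reached (YTD $113,788.64), so $0.00
State disability insurance: $1,286.98 × 0.0146 = $18.79
Employee stock purchase plan: $67.80
Total deductions = $42.47 + $18.67 + $186.68 + $0.00 + $18.79 + $67.80 = $334.41
Net pay = $1,286.98 − $334.41 = $952.57

$952.57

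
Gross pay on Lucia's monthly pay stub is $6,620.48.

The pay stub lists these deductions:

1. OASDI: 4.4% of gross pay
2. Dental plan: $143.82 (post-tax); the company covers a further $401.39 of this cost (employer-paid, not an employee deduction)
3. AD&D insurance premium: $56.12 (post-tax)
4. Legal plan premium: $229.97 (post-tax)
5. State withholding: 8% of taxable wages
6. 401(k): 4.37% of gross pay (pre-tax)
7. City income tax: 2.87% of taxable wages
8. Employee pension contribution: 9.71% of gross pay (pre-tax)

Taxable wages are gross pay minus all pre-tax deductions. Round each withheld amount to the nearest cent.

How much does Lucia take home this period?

$4,348.79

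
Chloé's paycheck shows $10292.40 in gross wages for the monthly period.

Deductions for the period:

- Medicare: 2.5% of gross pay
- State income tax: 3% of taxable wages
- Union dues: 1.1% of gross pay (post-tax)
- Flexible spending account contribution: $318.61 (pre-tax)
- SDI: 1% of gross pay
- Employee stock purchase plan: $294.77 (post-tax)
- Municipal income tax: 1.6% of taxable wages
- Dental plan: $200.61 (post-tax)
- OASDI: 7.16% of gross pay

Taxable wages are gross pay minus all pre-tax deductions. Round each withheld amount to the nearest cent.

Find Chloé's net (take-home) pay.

Flexible spending account contribution: $318.61
Taxable wages = $10292.40 − $318.61 = $9973.79
State income tax: $9973.79 × 0.03 = $299.21
Municipal income tax: $9973.79 × 0.016 = $159.58
SDI: $10292.40 × 0.01 = $102.92
Medicare: $10292.40 × 0.025 = $257.31
OASDI: $10292.40 × 0.0716 = $736.94
Employee stock purchase plan: $294.77
Dental plan: $200.61
Union dues: $10292.40 × 0.011 = $113.22
Total deductions = $318.61 + $299.21 + $159.58 + $102.92 + $257.31 + $736.94 + $294.77 + $200.61 + $113.22 = $2483.17
Net pay = $10292.40 − $2483.17 = $7809.23

$7809.23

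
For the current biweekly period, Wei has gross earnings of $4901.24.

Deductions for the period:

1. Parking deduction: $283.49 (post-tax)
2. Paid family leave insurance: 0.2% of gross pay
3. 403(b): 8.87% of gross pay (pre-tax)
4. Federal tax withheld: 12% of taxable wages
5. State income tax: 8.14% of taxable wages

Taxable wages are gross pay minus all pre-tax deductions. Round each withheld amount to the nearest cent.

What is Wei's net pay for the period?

403(b): $4901.24 × 0.0887 = $434.74
Taxable wages = $4901.24 − $434.74 = $4466.50
Federal tax withheld: $4466.50 × 0.12 = $535.98
State income tax: $4466.50 × 0.0814 = $363.57
Paid family leave insurance: $4901.24 × 0.002 = $9.80
Parking deduction: $283.49
Total deductions = $434.74 + $535.98 + $363.57 + $9.80 + $283.49 = $1627.58
Net pay = $4901.24 − $1627.58 = $3273.66

$3273.66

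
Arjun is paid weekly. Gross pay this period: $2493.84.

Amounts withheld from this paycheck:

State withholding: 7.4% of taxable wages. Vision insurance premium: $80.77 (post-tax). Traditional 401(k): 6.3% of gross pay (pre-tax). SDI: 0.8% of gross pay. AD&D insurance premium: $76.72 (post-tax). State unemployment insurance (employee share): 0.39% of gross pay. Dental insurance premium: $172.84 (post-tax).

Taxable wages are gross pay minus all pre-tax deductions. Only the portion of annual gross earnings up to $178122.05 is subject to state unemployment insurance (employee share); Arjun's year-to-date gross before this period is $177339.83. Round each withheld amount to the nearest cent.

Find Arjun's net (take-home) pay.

Traditional 401(k): $2493.84 × 0.063 = $157.11
Taxable wages = $2493.84 − $157.11 = $2336.73
State withholding: $2336.73 × 0.074 = $172.92
State unemployment insurance (employee share): only $178122.05 − $177339.83 = $782.22 of this check is subject → $782.22 × 0.0039 = $3.05
SDI: $2493.84 × 0.008 = $19.95
Vision insurance premium: $80.77
AD&D insurance premium: $76.72
Dental insurance premium: $172.84
Total deductions = $157.11 + $172.92 + $3.05 + $19.95 + $80.77 + $76.72 + $172.84 = $683.36
Net pay = $2493.84 − $683.36 = $1810.48

$1810.48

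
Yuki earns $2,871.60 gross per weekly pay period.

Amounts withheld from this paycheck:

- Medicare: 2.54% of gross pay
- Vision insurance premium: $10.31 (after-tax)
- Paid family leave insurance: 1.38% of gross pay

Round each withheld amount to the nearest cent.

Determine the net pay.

Paid family leave insurance: $2,871.60 × 0.0138 = $39.63
Medicare: $2,871.60 × 0.0254 = $72.94
Vision insurance premium: $10.31
Total deductions = $39.63 + $72.94 + $10.31 = $122.88
Net pay = $2,871.60 − $122.88 = $2,748.72

$2,748.72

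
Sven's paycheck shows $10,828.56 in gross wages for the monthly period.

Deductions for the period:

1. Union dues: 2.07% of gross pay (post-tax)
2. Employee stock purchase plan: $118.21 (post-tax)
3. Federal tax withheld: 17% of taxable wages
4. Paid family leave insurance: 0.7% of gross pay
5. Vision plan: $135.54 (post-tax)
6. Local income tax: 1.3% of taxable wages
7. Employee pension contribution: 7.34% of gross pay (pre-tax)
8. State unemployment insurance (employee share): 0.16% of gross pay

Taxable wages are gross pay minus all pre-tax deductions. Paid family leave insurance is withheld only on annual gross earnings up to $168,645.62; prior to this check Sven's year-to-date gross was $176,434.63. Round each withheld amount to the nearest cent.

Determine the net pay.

$7,702.33

Employee pension contribution: $10,828.56 × 0.0734 = $794.82
Taxable wages = $10,828.56 − $794.82 = $10,033.74
Federal tax withheld: $10,033.74 × 0.17 = $1,705.74
Local income tax: $10,033.74 × 0.013 = $130.44
State unemployment insurance (employee share): $10,828.56 × 0.0016 = $17.33
Paid family leave insurance: annual cap $168,645.62 already reached (YTD $176,434.63), so $0.00
Union dues: $10,828.56 × 0.0207 = $224.15
Employee stock purchase plan: $118.21
Vision plan: $135.54
Total deductions = $794.82 + $1,705.74 + $130.44 + $17.33 + $0.00 + $224.15 + $118.21 + $135.54 = $3,126.23
Net pay = $10,828.56 − $3,126.23 = $7,702.33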